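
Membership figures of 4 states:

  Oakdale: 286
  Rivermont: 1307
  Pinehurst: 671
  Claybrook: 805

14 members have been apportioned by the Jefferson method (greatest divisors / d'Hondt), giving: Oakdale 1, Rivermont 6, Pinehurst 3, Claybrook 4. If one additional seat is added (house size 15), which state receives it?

Rivermont

Priority for the next seat is population ÷ (current seats + 1).
Priorities: Oakdale 143.000, Rivermont 186.714, Pinehurst 167.750, Claybrook 161.000.
Highest priority: Rivermont.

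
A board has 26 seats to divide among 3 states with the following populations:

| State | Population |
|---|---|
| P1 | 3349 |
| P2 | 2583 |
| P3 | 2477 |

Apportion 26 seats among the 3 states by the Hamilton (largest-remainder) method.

P1 10, P2 8, P3 8

Standard divisor: 8409 ÷ 26 ≈ 323.423.
Standard quotas: P1 10.355, P2 7.986, P3 7.659.
Lower quotas: P1 10, P2 7, P3 7 (sum 24, leaving 2 seats).
Remainders in descending order: P2 0.986, P3 0.659, P1 0.355.
The surplus seats go to P2, P3.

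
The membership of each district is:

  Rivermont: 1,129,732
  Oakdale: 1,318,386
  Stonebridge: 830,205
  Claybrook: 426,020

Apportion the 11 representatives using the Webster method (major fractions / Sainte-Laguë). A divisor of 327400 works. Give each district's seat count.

Rivermont 3, Oakdale 4, Stonebridge 3, Claybrook 1

With modified divisor 327400: modified quotas Rivermont 3.451, Oakdale 4.027, Stonebridge 2.536, Claybrook 1.301.
Rounding to the nearest integer: Rivermont 3, Oakdale 4, Stonebridge 3, Claybrook 1 (total 11).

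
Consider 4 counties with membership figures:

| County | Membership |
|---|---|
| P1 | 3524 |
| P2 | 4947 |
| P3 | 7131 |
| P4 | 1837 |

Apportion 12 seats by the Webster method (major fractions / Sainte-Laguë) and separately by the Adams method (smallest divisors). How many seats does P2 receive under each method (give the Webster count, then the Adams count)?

4 and 3

Webster: P1 2, P2 4, P3 5, P4 1.
Adams: P1 2, P2 3, P3 5, P4 2.
P2 gets 4 under Webster and 3 under Adams.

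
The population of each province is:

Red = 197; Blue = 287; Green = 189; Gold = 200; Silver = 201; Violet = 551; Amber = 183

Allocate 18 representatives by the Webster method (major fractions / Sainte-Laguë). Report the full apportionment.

Red=2, Blue=3, Green=2, Gold=2, Silver=2, Violet=5, Amber=2

Standard divisor 1808/18 ≈ 100.444; standard quotas: Red 1.961, Blue 2.857, Green 1.882, Gold 1.991, Silver 2.001, Violet 5.486, Amber 1.822.
Rounding to the nearest integer gives Red 2, Blue 3, Green 2, Gold 2, Silver 2, Violet 5, Amber 2 — total 18, matching the house size, so no adjustment is needed.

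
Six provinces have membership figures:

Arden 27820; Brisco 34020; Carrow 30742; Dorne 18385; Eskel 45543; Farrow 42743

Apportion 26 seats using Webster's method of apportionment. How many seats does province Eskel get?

6

Standard divisor 199253/26 ≈ 7663.577; standard quotas: Arden 3.630, Brisco 4.439, Carrow 4.011, Dorne 2.399, Eskel 5.943, Farrow 5.577.
Rounding to the nearest integer gives Arden 4, Brisco 4, Carrow 4, Dorne 2, Eskel 6, Farrow 6 — total 26, matching the house size, so no adjustment is needed.
Eskel receives 6.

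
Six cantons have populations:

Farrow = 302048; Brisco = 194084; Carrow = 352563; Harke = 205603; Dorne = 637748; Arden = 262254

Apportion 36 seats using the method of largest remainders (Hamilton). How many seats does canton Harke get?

4

The standard divisor is 1954300/36 ≈ 54286.111.
Standard quotas: Farrow 5.5640, Brisco 3.5752, Carrow 6.4945, Harke 3.7874, Dorne 11.7479, Arden 4.8310.
Lower quotas: Farrow 5, Brisco 3, Carrow 6, Harke 3, Dorne 11, Arden 4 (sum 32, leaving 4 seats).
Remainders in descending order: Arden 0.8310, Harke 0.7874, Dorne 0.7479, Brisco 0.5752, Farrow 0.5640, Carrow 0.4945.
Largest remainders: Arden, Harke, Dorne, Brisco receive the extra seats.
Harke receives 4.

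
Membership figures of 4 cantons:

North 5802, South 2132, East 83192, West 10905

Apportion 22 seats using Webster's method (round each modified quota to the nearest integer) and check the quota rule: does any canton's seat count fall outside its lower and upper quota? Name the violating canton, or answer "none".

East

Standard quotas: North 1.251, South 0.460, East 17.938, West 2.351.
Webster allocation: North 1, South 0, East 19, West 2.
East has quota 17.938 (lower 17, upper 18) but receives 19 — outside the quota interval.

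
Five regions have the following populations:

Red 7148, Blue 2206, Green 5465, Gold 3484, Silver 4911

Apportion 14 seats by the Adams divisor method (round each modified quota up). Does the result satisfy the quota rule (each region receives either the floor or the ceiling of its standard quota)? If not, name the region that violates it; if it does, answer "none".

Standard quotas: Red 4.311, Blue 1.330, Green 3.296, Gold 2.101, Silver 2.962.
Adams allocation: Red 4, Blue 2, Green 3, Gold 2, Silver 3.
Every allocation lies between the lower and upper quota.

none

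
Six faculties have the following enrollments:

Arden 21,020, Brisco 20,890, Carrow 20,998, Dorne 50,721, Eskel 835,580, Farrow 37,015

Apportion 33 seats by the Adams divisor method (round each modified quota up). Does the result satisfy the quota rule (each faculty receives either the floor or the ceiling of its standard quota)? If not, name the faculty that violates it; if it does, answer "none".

Standard quotas: Arden 0.703, Brisco 0.699, Carrow 0.703, Dorne 1.697, Eskel 27.959, Farrow 1.239.
Adams allocation: Arden 1, Brisco 1, Carrow 1, Dorne 2, Eskel 26, Farrow 2.
Eskel has quota 27.959 (lower 27, upper 28) but receives 26 — outside the quota interval.

Eskel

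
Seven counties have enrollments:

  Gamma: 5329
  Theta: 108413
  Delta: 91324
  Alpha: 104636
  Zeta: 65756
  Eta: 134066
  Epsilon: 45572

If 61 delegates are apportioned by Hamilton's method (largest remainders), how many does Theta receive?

Standard divisor: 555096 ÷ 61 ≈ 9099.934.
Standard quotas: Gamma 0.5856, Theta 11.9136, Delta 10.0357, Alpha 11.4985, Zeta 7.2260, Eta 14.7326, Epsilon 5.0079.
Lower quotas: Gamma 0, Theta 11, Delta 10, Alpha 11, Zeta 7, Eta 14, Epsilon 5 (sum 58, leaving 3 seats).
Remainders in descending order: Theta 0.9136, Eta 0.7326, Gamma 0.5856, Alpha 0.4985, Zeta 0.2260, Delta 0.0357, Epsilon 0.0079.
Largest remainders: Theta, Eta, Gamma receive the extra seats.
Theta receives 12.

12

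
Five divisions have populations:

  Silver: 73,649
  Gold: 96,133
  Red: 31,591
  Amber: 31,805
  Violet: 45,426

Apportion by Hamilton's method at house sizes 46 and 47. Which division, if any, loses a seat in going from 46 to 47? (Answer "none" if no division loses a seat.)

At 46 seats: Silver 12, Gold 16, Red 5, Amber 5, Violet 8.
At 47 seats: Silver 13, Gold 16, Red 5, Amber 5, Violet 8.
No division's allocation decreased.

none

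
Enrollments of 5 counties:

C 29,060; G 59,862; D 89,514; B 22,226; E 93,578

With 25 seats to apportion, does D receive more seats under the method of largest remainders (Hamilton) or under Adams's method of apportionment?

Hamilton: C 2, G 5, D 8, B 2, E 8.
Adams: C 3, G 5, D 7, B 2, E 8.
D gets 8 under Hamilton and 7 under Adams.

Hamilton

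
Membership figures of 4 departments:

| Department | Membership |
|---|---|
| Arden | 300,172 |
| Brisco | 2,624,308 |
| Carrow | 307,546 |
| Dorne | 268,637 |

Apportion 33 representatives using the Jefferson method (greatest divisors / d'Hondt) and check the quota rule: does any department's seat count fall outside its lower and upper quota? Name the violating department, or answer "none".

Brisco

Standard quotas: Arden 2.830, Brisco 24.739, Carrow 2.899, Dorne 2.532.
Jefferson allocation: Arden 2, Brisco 26, Carrow 3, Dorne 2.
Brisco has quota 24.739 (lower 24, upper 25) but receives 26 — outside the quota interval.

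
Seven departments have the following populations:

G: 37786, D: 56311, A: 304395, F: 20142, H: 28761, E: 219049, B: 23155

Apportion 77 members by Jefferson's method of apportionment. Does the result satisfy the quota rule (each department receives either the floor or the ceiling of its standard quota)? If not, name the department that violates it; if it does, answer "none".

A

Standard quotas: G 4.219, D 6.288, A 33.988, F 2.249, H 3.211, E 24.459, B 2.585.
Jefferson allocation: G 4, D 6, A 35, F 2, H 3, E 25, B 2.
A has quota 33.988 (lower 33, upper 34) but receives 35 — outside the quota interval.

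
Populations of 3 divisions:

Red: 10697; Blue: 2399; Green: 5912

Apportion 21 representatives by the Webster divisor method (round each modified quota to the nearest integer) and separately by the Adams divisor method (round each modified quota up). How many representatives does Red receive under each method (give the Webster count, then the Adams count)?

Webster: Red 12, Blue 3, Green 6.
Adams: Red 11, Blue 3, Green 7.
Red gets 12 under Webster and 11 under Adams.

12 and 11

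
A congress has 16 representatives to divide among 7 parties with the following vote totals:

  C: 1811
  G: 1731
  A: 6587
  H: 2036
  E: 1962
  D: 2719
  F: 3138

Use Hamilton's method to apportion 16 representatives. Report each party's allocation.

Standard divisor: 19984 ÷ 16 = 1249.
Standard quotas: C 1.4500, G 1.3859, A 5.2738, H 1.6301, E 1.5709, D 2.1769, F 2.5124.
Lower quotas: C 1, G 1, A 5, H 1, E 1, D 2, F 2 (sum 13, leaving 3 seats).
Remainders in descending order: H 0.6301, E 0.5709, F 0.5124, C 0.4500, G 0.3859, A 0.2738, D 0.1769.
Largest remainders: H, E, F receive the extra seats.

C=1, G=1, A=5, H=2, E=2, D=2, F=3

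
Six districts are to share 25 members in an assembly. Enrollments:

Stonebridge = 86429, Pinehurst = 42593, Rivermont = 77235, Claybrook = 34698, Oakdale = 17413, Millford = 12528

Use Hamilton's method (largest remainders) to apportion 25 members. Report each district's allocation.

Stonebridge: 8, Pinehurst: 4, Rivermont: 7, Claybrook: 3, Oakdale: 2, Millford: 1

The standard divisor is 270896/25 ≈ 10835.84.
Standard quotas: Stonebridge 7.9762, Pinehurst 3.9308, Rivermont 7.1277, Claybrook 3.2022, Oakdale 1.6070, Millford 1.1562.
Lower quotas: Stonebridge 7, Pinehurst 3, Rivermont 7, Claybrook 3, Oakdale 1, Millford 1 (sum 22, leaving 3 seats).
Remainders in descending order: Stonebridge 0.9762, Pinehurst 0.9308, Oakdale 0.6070, Claybrook 0.2022, Millford 0.1562, Rivermont 0.1277.
The surplus seats go to Stonebridge, Pinehurst, Oakdale.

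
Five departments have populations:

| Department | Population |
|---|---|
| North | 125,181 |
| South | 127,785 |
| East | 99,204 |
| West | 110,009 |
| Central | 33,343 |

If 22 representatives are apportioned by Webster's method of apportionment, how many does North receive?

Standard divisor 495522/22 ≈ 22523.727; standard quotas: North 5.558, South 5.673, East 4.404, West 4.884, Central 1.480.
Rounding to the nearest integer gives North 6, South 6, East 4, West 5, Central 1 — total 22, matching the house size, so no adjustment is needed.
North receives 6.

6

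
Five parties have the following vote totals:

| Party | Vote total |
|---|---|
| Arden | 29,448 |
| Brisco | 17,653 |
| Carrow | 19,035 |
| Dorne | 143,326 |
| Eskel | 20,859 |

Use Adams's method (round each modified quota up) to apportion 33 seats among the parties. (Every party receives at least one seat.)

Arden 4, Brisco 3, Carrow 3, Dorne 20, Eskel 3

Standard divisor 230321/33 ≈ 6979.424; standard quotas: Arden 4.219, Brisco 2.529, Carrow 2.727, Dorne 20.536, Eskel 2.989.
Rounding up gives 5, 3, 3, 21, 3 = 35 seats, so the divisor must be adjusted.
With modified divisor 7500: modified quotas Arden 3.926, Brisco 2.354, Carrow 2.538, Dorne 19.110, Eskel 2.781.
Rounding up: Arden 4, Brisco 3, Carrow 3, Dorne 20, Eskel 3 (total 33).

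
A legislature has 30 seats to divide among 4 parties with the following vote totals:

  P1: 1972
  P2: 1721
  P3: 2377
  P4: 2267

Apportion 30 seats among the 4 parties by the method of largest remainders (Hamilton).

P1=7; P2=6; P3=9; P4=8

Standard divisor: 8337 ÷ 30 ≈ 277.9.
Standard quotas: P1 7.096, P2 6.193, P3 8.553, P4 8.158.
Lower quotas: P1 7, P2 6, P3 8, P4 8 (sum 29, leaving 1 seat).
Remainders in descending order: P3 0.553, P2 0.193, P4 0.158, P1 0.096.
The surplus seat goes to P3.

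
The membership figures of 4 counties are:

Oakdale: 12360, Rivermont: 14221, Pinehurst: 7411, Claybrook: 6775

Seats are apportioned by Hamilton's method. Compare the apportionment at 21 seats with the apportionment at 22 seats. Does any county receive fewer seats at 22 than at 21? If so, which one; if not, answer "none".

Claybrook

At 21 seats: Oakdale 6, Rivermont 7, Pinehurst 4, Claybrook 4.
At 22 seats: Oakdale 7, Rivermont 8, Pinehurst 4, Claybrook 3.
Claybrook drops from 4 to 3.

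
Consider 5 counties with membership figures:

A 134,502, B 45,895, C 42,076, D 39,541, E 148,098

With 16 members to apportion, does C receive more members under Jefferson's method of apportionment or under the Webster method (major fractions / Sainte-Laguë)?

Webster

Jefferson: A 6, B 2, C 1, D 1, E 6.
Webster: A 5, B 2, C 2, D 1, E 6.
C gets 1 under Jefferson and 2 under Webster.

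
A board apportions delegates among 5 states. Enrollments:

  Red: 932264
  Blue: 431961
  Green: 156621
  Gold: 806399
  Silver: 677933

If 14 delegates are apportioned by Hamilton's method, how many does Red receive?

4

Standard divisor: 3005178 ÷ 14 ≈ 214655.571.
Standard quotas: Red 4.3431, Blue 2.0123, Green 0.7296, Gold 3.7567, Silver 3.1582.
Lower quotas: Red 4, Blue 2, Green 0, Gold 3, Silver 3 (sum 12, leaving 2 seats).
Remainders in descending order: Gold 0.7567, Green 0.7296, Red 0.3431, Silver 0.1582, Blue 0.0123.
The surplus seats go to Gold, Green.
Red receives 4.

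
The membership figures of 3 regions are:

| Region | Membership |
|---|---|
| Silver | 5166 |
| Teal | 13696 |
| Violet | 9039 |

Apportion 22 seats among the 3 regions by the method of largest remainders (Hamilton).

The standard divisor is 27901/22 ≈ 1268.227.
Standard quotas: Silver 4.0734, Teal 10.7993, Violet 7.1273.
Lower quotas: Silver 4, Teal 10, Violet 7 (sum 21, leaving 1 seat).
Remainders in descending order: Teal 0.7993, Violet 0.1273, Silver 0.0734.
Largest remainder: Teal receives the extra seat.

Silver=4, Teal=11, Violet=7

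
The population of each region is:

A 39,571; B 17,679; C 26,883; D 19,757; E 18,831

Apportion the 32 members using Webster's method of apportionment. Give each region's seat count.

A: 10, B: 5, C: 7, D: 5, E: 5

Standard divisor 122721/32 ≈ 3835.031; standard quotas: A 10.318, B 4.610, C 7.010, D 5.152, E 4.910.
Rounding to the nearest integer gives A 10, B 5, C 7, D 5, E 5 — total 32, matching the house size, so no adjustment is needed.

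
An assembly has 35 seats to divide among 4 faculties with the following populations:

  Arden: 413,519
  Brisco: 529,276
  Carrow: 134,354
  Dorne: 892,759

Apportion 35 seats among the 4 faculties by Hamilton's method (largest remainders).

Arden 7, Brisco 10, Carrow 2, Dorne 16

The standard divisor is 1969908/35 ≈ 56283.086.
Standard quotas: Arden 7.3471, Brisco 9.4038, Carrow 2.3871, Dorne 15.8619.
Lower quotas: Arden 7, Brisco 9, Carrow 2, Dorne 15 (sum 33, leaving 2 seats).
Remainders in descending order: Dorne 0.8619, Brisco 0.4038, Carrow 0.3871, Arden 0.3471.
The surplus seats go to Dorne, Brisco.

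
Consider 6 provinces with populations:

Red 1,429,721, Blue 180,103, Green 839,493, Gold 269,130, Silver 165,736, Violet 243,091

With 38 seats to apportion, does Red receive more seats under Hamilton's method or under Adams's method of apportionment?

Hamilton: Red 18, Blue 2, Green 10, Gold 3, Silver 2, Violet 3.
Adams: Red 16, Blue 3, Green 10, Gold 4, Silver 2, Violet 3.
Red gets 18 under Hamilton and 16 under Adams.

Hamilton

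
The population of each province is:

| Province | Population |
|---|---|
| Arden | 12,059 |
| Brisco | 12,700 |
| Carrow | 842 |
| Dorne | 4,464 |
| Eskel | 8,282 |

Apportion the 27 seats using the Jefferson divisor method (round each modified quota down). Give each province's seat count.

Standard divisor 38347/27 ≈ 1420.259; standard quotas: Arden 8.491, Brisco 8.942, Carrow 0.593, Dorne 3.143, Eskel 5.831.
Rounding down gives 8, 8, 0, 3, 5 = 24 seats, so the divisor must be adjusted.
With modified divisor 1300: modified quotas Arden 9.276, Brisco 9.769, Carrow 0.648, Dorne 3.434, Eskel 6.371.
Rounding down: Arden 9, Brisco 9, Carrow 0, Dorne 3, Eskel 6 (total 27).

Arden=9, Brisco=9, Carrow=0, Dorne=3, Eskel=6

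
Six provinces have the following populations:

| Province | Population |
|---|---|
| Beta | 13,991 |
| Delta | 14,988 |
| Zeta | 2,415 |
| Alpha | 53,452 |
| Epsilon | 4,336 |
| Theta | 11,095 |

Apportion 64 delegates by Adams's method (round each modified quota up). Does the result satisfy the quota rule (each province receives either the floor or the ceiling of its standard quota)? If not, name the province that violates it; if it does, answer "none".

Standard quotas: Beta 8.930, Delta 9.566, Zeta 1.541, Alpha 34.115, Epsilon 2.767, Theta 7.081.
Adams allocation: Beta 9, Delta 10, Zeta 2, Alpha 33, Epsilon 3, Theta 7.
Alpha has quota 34.115 (lower 34, upper 35) but receives 33 — outside the quota interval.

Alpha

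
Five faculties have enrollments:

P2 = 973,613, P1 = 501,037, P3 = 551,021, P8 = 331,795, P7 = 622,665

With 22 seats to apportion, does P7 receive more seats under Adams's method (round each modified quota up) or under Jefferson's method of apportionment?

Adams: P2 7, P1 4, P3 4, P8 3, P7 4.
Jefferson: P2 7, P1 4, P3 4, P8 2, P7 5.
P7 gets 4 under Adams and 5 under Jefferson.

Jefferson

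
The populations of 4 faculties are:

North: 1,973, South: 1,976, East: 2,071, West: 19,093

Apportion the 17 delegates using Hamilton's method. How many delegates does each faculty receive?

The standard divisor is 25113/17 ≈ 1477.235.
Standard quotas: North 1.3356, South 1.3376, East 1.4019, West 12.9248.
Lower quotas: North 1, South 1, East 1, West 12 (sum 15, leaving 2 seats).
Remainders in descending order: West 0.9248, East 0.4019, South 0.3376, North 0.3356.
Largest remainders: West, East receive the extra seats.

North: 1; South: 1; East: 2; West: 13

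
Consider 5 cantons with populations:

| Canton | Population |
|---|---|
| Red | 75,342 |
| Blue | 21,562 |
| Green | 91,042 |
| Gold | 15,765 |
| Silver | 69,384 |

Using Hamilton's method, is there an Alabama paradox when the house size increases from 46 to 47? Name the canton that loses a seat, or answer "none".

At 46 seats: Red 13, Blue 3, Green 15, Gold 3, Silver 12.
At 47 seats: Red 13, Blue 4, Green 15, Gold 3, Silver 12.
No canton's allocation decreased.

none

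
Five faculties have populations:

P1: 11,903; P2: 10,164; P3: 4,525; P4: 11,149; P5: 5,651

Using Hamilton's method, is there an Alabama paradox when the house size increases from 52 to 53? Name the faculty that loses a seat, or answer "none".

At 52 seats: P1 14, P2 12, P3 6, P4 13, P5 7.
At 53 seats: P1 15, P2 12, P3 5, P4 14, P5 7.
P3 drops from 6 to 5.

P3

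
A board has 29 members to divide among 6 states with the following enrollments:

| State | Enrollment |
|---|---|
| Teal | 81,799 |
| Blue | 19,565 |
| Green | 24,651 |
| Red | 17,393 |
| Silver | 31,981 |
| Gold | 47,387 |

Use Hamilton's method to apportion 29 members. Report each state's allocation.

Standard divisor: 222776 ÷ 29 ≈ 7681.931.
Standard quotas: Teal 10.6482, Blue 2.5469, Green 3.2090, Red 2.2641, Silver 4.1631, Gold 6.1686.
Lower quotas: Teal 10, Blue 2, Green 3, Red 2, Silver 4, Gold 6 (sum 27, leaving 2 seats).
Remainders in descending order: Teal 0.6482, Blue 0.5469, Red 0.2641, Green 0.2090, Gold 0.1686, Silver 0.1631.
Largest remainders: Teal, Blue receive the extra seats.

Teal: 11, Blue: 3, Green: 3, Red: 2, Silver: 4, Gold: 6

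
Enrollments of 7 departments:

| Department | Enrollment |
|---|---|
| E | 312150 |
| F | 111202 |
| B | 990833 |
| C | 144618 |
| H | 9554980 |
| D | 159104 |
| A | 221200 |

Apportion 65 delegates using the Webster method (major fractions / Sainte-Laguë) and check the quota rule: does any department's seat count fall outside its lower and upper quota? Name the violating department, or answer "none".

H

Standard quotas: E 1.765, F 0.629, B 5.603, C 0.818, H 54.034, D 0.900, A 1.251.
Webster allocation: E 2, F 1, B 6, C 1, H 53, D 1, A 1.
H has quota 54.034 (lower 54, upper 55) but receives 53 — outside the quota interval.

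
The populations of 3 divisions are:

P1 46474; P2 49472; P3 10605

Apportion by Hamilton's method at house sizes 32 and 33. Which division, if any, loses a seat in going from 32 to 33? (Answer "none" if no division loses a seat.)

At 32 seats: P1 14, P2 15, P3 3.
At 33 seats: P1 15, P2 15, P3 3.
No division's allocation decreased.

none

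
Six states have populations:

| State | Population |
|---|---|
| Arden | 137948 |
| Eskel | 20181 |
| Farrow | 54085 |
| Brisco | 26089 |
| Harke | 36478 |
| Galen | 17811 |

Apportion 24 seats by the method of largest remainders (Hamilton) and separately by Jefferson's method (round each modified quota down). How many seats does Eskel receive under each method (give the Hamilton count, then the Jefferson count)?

2 and 1

Hamilton: Arden 11, Eskel 2, Farrow 4, Brisco 2, Harke 3, Galen 2.
Jefferson: Arden 12, Eskel 1, Farrow 5, Brisco 2, Harke 3, Galen 1.
Eskel gets 2 under Hamilton and 1 under Jefferson.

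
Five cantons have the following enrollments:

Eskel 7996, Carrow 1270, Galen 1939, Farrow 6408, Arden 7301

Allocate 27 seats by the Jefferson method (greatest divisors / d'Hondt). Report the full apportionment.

Standard divisor 24914/27 ≈ 922.741; standard quotas: Eskel 8.665, Carrow 1.376, Galen 2.101, Farrow 6.945, Arden 7.912.
Rounding down gives 8, 1, 2, 6, 7 = 24 seats, so the divisor must be adjusted.
With modified divisor 850: modified quotas Eskel 9.407, Carrow 1.494, Galen 2.281, Farrow 7.539, Arden 8.589.
Rounding down: Eskel 9, Carrow 1, Galen 2, Farrow 7, Arden 8 (total 27).

Eskel 9; Carrow 1; Galen 2; Farrow 7; Arden 8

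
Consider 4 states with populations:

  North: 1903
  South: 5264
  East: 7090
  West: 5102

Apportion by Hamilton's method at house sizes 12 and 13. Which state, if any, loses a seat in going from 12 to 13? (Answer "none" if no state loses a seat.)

At 12 seats: North 1, South 3, East 5, West 3.
At 13 seats: North 1, South 4, East 5, West 3.
No state's allocation decreased.

none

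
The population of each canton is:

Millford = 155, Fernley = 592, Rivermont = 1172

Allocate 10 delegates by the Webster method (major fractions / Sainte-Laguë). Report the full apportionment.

Standard divisor 1919/10 ≈ 191.9; standard quotas: Millford 0.808, Fernley 3.085, Rivermont 6.107.
Rounding to the nearest integer gives Millford 1, Fernley 3, Rivermont 6 — total 10, matching the house size, so no adjustment is needed.

Millford 1, Fernley 3, Rivermont 6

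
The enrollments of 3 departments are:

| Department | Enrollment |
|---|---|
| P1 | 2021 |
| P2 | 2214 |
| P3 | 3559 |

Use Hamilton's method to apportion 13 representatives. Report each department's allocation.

Standard divisor: 7794 ÷ 13 ≈ 599.538.
Standard quotas: P1 3.371, P2 3.693, P3 5.936.
Lower quotas: P1 3, P2 3, P3 5 (sum 11, leaving 2 seats).
Remainders in descending order: P3 0.936, P2 0.693, P1 0.371.
Largest remainders: P3, P2 receive the extra seats.

P1: 3, P2: 4, P3: 6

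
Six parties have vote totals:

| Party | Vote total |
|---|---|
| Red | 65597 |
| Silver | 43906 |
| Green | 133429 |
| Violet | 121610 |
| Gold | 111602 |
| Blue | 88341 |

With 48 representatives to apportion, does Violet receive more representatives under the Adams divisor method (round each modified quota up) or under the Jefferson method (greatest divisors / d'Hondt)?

Adams: Red 6, Silver 4, Green 11, Violet 10, Gold 9, Blue 8.
Jefferson: Red 5, Silver 3, Green 12, Violet 11, Gold 10, Blue 7.
Violet gets 10 under Adams and 11 under Jefferson.

Jefferson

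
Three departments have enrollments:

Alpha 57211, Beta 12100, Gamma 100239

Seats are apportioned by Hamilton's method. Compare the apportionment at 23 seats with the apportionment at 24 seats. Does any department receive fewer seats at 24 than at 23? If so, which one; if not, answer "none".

none

At 23 seats: Alpha 8, Beta 2, Gamma 13.
At 24 seats: Alpha 8, Beta 2, Gamma 14.
No department's allocation decreased.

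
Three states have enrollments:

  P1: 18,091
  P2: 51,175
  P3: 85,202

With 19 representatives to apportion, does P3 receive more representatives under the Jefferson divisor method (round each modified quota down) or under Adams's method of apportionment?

Jefferson

Jefferson: P1 2, P2 6, P3 11.
Adams: P1 3, P2 6, P3 10.
P3 gets 11 under Jefferson and 10 under Adams.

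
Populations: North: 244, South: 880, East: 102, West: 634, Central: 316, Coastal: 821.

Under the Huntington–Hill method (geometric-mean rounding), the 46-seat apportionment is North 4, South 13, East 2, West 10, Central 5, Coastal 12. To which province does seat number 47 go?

Priority for the next seat is population ÷ (√(s·(s+1))).
Priorities: North 54.560, South 65.230, East 41.641, West 60.450, Central 57.693, Coastal 65.733.
Highest priority: Coastal.

Coastal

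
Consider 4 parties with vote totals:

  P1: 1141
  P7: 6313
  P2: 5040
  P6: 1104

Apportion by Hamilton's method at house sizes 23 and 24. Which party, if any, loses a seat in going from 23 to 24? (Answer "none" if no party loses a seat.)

none

At 23 seats: P1 2, P7 11, P2 8, P6 2.
At 24 seats: P1 2, P7 11, P2 9, P6 2.
No party's allocation decreased.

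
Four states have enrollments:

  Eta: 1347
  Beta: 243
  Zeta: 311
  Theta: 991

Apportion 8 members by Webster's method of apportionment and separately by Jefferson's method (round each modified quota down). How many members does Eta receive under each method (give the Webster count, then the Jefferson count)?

Webster: Eta 3, Beta 1, Zeta 1, Theta 3.
Jefferson: Eta 4, Beta 0, Zeta 1, Theta 3.
Eta gets 3 under Webster and 4 under Jefferson.

3 and 4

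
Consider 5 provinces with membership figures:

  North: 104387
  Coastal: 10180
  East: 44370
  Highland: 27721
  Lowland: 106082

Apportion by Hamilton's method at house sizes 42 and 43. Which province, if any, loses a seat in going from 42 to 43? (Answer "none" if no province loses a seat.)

Coastal

At 42 seats: North 15, Coastal 2, East 6, Highland 4, Lowland 15.
At 43 seats: North 15, Coastal 1, East 7, Highland 4, Lowland 16.
Coastal drops from 2 to 1.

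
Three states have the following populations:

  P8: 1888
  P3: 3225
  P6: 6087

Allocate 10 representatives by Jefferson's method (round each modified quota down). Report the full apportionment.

Standard divisor 11200/10 ≈ 1120; standard quotas: P8 1.686, P3 2.879, P6 5.435.
Rounding down gives 1, 2, 5 = 8 seats, so the divisor must be adjusted.
With modified divisor 1000: modified quotas P8 1.888, P3 3.225, P6 6.087.
Rounding down: P8 1, P3 3, P6 6 (total 10).

P8 1, P3 3, P6 6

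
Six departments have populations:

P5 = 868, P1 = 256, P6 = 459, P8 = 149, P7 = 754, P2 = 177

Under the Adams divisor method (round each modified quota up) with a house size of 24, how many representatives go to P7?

Standard divisor 2663/24 ≈ 110.958; standard quotas: P5 7.823, P1 2.307, P6 4.137, P8 1.343, P7 6.795, P2 1.595.
Rounding up gives 8, 3, 5, 2, 7, 2 = 27 seats, so the divisor must be adjusted.
With modified divisor 126.37: modified quotas P5 6.869, P1 2.026, P6 3.632, P8 1.179, P7 5.967, P2 1.401.
Rounding up: P5 7, P1 3, P6 4, P8 2, P7 6, P2 2 (total 24).
P7 receives 6.

6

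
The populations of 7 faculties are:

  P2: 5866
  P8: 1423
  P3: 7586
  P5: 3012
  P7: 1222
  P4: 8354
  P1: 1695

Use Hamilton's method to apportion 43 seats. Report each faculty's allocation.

P2=9, P8=2, P3=11, P5=4, P7=2, P4=12, P1=3

Standard divisor: 29158 ÷ 43 ≈ 678.093.
Standard quotas: P2 8.6507, P8 2.0985, P3 11.1873, P5 4.4419, P7 1.8021, P4 12.3198, P1 2.4997.
Lower quotas: P2 8, P8 2, P3 11, P5 4, P7 1, P4 12, P1 2 (sum 40, leaving 3 seats).
Remainders in descending order: P7 0.8021, P2 0.6507, P1 0.4997, P5 0.4419, P4 0.3198, P3 0.1873, P8 0.0985.
The surplus seats go to P7, P2, P1.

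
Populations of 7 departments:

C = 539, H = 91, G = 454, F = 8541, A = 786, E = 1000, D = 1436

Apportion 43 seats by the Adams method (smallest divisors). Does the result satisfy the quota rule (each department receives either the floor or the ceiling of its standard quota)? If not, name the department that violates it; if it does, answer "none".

Standard quotas: C 1.804, H 0.305, G 1.520, F 28.587, A 2.631, E 3.347, D 4.806.
Adams allocation: C 2, H 1, G 2, F 26, A 3, E 4, D 5.
F has quota 28.587 (lower 28, upper 29) but receives 26 — outside the quota interval.

F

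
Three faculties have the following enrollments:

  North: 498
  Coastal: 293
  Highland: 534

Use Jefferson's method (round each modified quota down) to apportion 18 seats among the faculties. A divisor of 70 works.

North: 7, Coastal: 4, Highland: 7

With modified divisor 70: modified quotas North 7.114, Coastal 4.186, Highland 7.629.
Rounding down: North 7, Coastal 4, Highland 7 (total 18).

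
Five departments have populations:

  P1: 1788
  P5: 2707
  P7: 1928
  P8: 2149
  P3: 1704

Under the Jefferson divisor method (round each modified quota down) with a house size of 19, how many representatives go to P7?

4

Standard divisor 10276/19 ≈ 540.842; standard quotas: P1 3.306, P5 5.005, P7 3.565, P8 3.973, P3 3.151.
Rounding down gives 3, 5, 3, 3, 3 = 17 seats, so the divisor must be adjusted.
With modified divisor 470: modified quotas P1 3.804, P5 5.760, P7 4.102, P8 4.572, P3 3.626.
Rounding down: P1 3, P5 5, P7 4, P8 4, P3 3 (total 19).
P7 receives 4.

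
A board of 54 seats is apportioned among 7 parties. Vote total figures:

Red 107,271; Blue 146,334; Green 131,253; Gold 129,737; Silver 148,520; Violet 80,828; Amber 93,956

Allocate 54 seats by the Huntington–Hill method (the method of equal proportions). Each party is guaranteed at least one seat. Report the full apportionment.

With divisor 15447: modified quotas Red 6.944, Blue 9.473, Green 8.497, Gold 8.399, Silver 9.615, Violet 5.233, Amber 6.082.
Geometric-mean thresholds: Red √(6·7)=6.481, Blue √(9·10)=9.487, Green √(8·9)=8.485, Gold √(8·9)=8.485, Silver √(9·10)=9.487, Violet √(5·6)=5.477, Amber √(6·7)=6.481.
Each quota rounded against its threshold gives Red 7, Blue 9, Green 9, Gold 8, Silver 10, Violet 5, Amber 6 (total 54).

Red 7, Blue 9, Green 9, Gold 8, Silver 10, Violet 5, Amber 6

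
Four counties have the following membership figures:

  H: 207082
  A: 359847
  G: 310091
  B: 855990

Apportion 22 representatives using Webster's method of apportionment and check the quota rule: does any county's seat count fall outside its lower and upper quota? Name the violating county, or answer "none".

Standard quotas: H 2.629, A 4.568, G 3.937, B 10.867.
Webster allocation: H 3, A 4, G 4, B 11.
Every allocation lies between the lower and upper quota.

none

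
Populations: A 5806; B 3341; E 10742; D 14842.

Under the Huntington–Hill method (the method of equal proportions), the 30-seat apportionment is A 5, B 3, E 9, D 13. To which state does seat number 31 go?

Priority for the next seat is population ÷ (√(s·(s+1))).
Priorities: A 1060.026, B 964.464, E 1132.306, D 1100.162.
Highest priority: E.

E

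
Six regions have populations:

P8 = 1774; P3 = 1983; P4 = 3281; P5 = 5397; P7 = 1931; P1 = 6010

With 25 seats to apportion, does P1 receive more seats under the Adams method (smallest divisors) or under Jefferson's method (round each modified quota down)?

Jefferson

Adams: P8 2, P3 3, P4 4, P5 6, P7 3, P1 7.
Jefferson: P8 2, P3 2, P4 4, P5 7, P7 2, P1 8.
P1 gets 7 under Adams and 8 under Jefferson.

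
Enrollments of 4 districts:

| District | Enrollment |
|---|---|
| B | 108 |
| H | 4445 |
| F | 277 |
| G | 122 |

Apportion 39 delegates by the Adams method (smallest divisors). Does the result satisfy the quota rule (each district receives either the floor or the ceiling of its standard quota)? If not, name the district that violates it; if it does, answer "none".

H

Standard quotas: B 0.851, H 35.007, F 2.182, G 0.961.
Adams allocation: B 1, H 34, F 3, G 1.
H has quota 35.007 (lower 35, upper 36) but receives 34 — outside the quota interval.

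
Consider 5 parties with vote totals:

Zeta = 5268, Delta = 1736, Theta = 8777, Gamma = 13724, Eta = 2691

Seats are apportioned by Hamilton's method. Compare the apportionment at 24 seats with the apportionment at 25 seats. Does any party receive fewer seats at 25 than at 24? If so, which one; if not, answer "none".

At 24 seats: Zeta 4, Delta 1, Theta 7, Gamma 10, Eta 2.
At 25 seats: Zeta 4, Delta 1, Theta 7, Gamma 11, Eta 2.
No party's allocation decreased.

none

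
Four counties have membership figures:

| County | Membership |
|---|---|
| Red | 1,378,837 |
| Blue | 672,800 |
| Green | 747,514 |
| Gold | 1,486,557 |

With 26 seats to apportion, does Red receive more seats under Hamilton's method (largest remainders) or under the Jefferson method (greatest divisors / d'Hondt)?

Hamilton: Red 8, Blue 4, Green 5, Gold 9.
Jefferson: Red 9, Blue 4, Green 4, Gold 9.
Red gets 8 under Hamilton and 9 under Jefferson.

Jefferson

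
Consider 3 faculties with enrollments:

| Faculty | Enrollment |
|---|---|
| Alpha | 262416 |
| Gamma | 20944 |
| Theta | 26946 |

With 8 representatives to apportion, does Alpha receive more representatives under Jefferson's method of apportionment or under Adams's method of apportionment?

Jefferson

Jefferson: Alpha 8, Gamma 0, Theta 0.
Adams: Alpha 6, Gamma 1, Theta 1.
Alpha gets 8 under Jefferson and 6 under Adams.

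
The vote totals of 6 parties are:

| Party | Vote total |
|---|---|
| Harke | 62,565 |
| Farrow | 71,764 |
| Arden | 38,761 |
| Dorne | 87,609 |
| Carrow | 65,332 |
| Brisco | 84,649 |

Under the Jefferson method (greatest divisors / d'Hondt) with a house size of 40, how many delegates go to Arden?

Standard divisor 410680/40 ≈ 10267; standard quotas: Harke 6.094, Farrow 6.990, Arden 3.775, Dorne 8.533, Carrow 6.363, Brisco 8.245.
Rounding down gives 6, 6, 3, 8, 6, 8 = 37 seats, so the divisor must be adjusted.
With modified divisor 9500: modified quotas Harke 6.586, Farrow 7.554, Arden 4.080, Dorne 9.222, Carrow 6.877, Brisco 8.910.
Rounding down: Harke 6, Farrow 7, Arden 4, Dorne 9, Carrow 6, Brisco 8 (total 40).
Arden receives 4.

4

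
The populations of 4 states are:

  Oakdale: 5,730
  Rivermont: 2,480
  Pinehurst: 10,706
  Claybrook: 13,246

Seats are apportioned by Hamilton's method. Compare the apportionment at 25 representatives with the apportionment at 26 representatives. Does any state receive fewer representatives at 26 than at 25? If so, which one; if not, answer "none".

Oakdale

At 25 seats: Oakdale 5, Rivermont 2, Pinehurst 8, Claybrook 10.
At 26 seats: Oakdale 4, Rivermont 2, Pinehurst 9, Claybrook 11.
Oakdale drops from 5 to 4.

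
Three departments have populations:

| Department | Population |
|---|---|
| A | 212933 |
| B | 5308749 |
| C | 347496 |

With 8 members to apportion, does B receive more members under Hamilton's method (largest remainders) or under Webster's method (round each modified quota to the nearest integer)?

Webster

Hamilton: A 0, B 7, C 1.
Webster: A 0, B 8, C 0.
B gets 7 under Hamilton and 8 under Webster.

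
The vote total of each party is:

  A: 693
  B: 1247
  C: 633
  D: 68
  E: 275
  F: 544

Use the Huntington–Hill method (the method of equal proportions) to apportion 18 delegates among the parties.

A 4; B 6; C 3; D 1; E 1; F 3

With divisor 197: modified quotas A 3.518, B 6.330, C 3.213, D 0.345, E 1.396, F 2.761.
Geometric-mean thresholds: A √(3·4)=3.464, B √(6·7)=6.481, C √(3·4)=3.464, D (min 1), E √(1·2)=1.414, F √(2·3)=2.449.
Each quota rounded against its threshold gives A 4, B 6, C 3, D 1, E 1, F 3 (total 18).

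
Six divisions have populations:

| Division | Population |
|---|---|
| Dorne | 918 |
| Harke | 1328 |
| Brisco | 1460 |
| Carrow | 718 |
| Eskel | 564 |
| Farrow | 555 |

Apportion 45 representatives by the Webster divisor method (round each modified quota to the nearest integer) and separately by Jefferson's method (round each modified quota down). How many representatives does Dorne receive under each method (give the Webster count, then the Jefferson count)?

7 and 8

Webster: Dorne 7, Harke 11, Brisco 12, Carrow 6, Eskel 5, Farrow 4.
Jefferson: Dorne 8, Harke 11, Brisco 12, Carrow 6, Eskel 4, Farrow 4.
Dorne gets 7 under Webster and 8 under Jefferson.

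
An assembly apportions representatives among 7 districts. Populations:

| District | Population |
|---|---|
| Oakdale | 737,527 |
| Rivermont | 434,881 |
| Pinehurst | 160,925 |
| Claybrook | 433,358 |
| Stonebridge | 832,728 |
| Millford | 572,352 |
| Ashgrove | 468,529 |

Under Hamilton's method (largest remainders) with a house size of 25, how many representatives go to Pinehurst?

Standard divisor: 3640300 ÷ 25 = 145612.
Standard quotas: Oakdale 5.0650, Rivermont 2.9866, Pinehurst 1.1052, Claybrook 2.9761, Stonebridge 5.7188, Millford 3.9307, Ashgrove 3.2177.
Lower quotas: Oakdale 5, Rivermont 2, Pinehurst 1, Claybrook 2, Stonebridge 5, Millford 3, Ashgrove 3 (sum 21, leaving 4 seats).
Remainders in descending order: Rivermont 0.9866, Claybrook 0.9761, Millford 0.9307, Stonebridge 0.7188, Ashgrove 0.2177, Pinehurst 0.1052, Oakdale 0.0650.
The surplus seats go to Rivermont, Claybrook, Millford, Stonebridge.
Pinehurst receives 1.

1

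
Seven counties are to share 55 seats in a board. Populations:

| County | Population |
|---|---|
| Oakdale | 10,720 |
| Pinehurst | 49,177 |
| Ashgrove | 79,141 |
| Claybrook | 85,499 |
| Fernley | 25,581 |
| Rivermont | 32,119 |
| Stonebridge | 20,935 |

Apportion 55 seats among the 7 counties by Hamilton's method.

The standard divisor is 303172/55 ≈ 5512.218.
Standard quotas: Oakdale 1.9448, Pinehurst 8.9215, Ashgrove 14.3574, Claybrook 15.5108, Fernley 4.6408, Rivermont 5.8269, Stonebridge 3.7979.
Lower quotas: Oakdale 1, Pinehurst 8, Ashgrove 14, Claybrook 15, Fernley 4, Rivermont 5, Stonebridge 3 (sum 50, leaving 5 seats).
Remainders in descending order: Oakdale 0.9448, Pinehurst 0.9215, Rivermont 0.8269, Stonebridge 0.7979, Fernley 0.6408, Claybrook 0.5108, Ashgrove 0.3574.
The surplus seats go to Oakdale, Pinehurst, Rivermont, Stonebridge, Fernley.

Oakdale 2; Pinehurst 9; Ashgrove 14; Claybrook 15; Fernley 5; Rivermont 6; Stonebridge 4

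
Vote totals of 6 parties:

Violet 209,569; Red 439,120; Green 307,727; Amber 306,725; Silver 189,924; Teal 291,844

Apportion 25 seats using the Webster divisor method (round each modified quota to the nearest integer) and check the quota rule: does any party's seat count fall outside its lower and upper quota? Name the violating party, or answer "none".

Standard quotas: Violet 3.003, Red 6.291, Green 4.409, Amber 4.395, Silver 2.721, Teal 4.181.
Webster allocation: Violet 3, Red 6, Green 5, Amber 4, Silver 3, Teal 4.
Every allocation lies between the lower and upper quota.

none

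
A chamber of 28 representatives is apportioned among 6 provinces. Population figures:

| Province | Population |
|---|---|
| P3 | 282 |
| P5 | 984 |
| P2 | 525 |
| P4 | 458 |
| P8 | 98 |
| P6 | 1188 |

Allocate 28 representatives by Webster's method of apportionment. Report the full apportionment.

Standard divisor 3535/28 ≈ 126.25; standard quotas: P3 2.234, P5 7.794, P2 4.158, P4 3.628, P8 0.776, P6 9.410.
Rounding to the nearest integer gives P3 2, P5 8, P2 4, P4 4, P8 1, P6 9 — total 28, matching the house size, so no adjustment is needed.

P3 2, P5 8, P2 4, P4 4, P8 1, P6 9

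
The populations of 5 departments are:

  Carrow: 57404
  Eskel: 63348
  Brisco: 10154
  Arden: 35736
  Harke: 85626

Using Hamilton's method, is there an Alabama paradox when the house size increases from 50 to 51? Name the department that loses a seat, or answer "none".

At 50 seats: Carrow 11, Eskel 13, Brisco 2, Arden 7, Harke 17.
At 51 seats: Carrow 12, Eskel 13, Brisco 2, Arden 7, Harke 17.
No department's allocation decreased.

none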